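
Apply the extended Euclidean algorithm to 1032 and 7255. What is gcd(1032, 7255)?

1

Repeated division:
7255 = 7*1032 + 31
1032 = 33*31 + 9
31 = 3*9 + 4
9 = 2*4 + 1
4 = 4*1 + 0
gcd(1032, 7255) = 1.
Back-substituting:
1 = 9 − 2·4
1 = −2·31 + 7·9
1 = 7·1032 − 233·31
1 = −233·7255 + 1638·1032
So 1 = (-233)·7255 + (1638)·1032.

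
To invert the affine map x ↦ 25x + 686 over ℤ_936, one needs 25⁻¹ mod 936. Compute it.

337

Extended Euclidean algorithm:
936 = 37·25 + 11
25 = 2·11 + 3
11 = 3·3 + 2
3 = 1·2 + 1
2 = 2·1 + 0
The gcd is 1. Working backward:
1 = 3 − 2
1 = −11 + 4·3
1 = 4·25 − 9·11
1 = −9·936 + 337·25
So 25·337 ≡ 1 (mod 936).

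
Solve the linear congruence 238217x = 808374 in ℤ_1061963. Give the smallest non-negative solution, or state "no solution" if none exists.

First find gcd(238217, 1061963):
1061963 = 4·238217 + 109095
238217 = 2·109095 + 20027
109095 = 5·20027 + 8960
20027 = 2·8960 + 2107
8960 = 4·2107 + 532
2107 = 3·532 + 511
532 = 1·511 + 21
511 = 24·21 + 7
21 = 3·7 + 0
gcd = 7 and 7 | 808374, so solutions exist. Divide through by 7: 34031x ≡ 115482 (mod 151709).
Now find 34031⁻¹ mod 151709:
151709 = 4*34031 + 15585
34031 = 2*15585 + 2861
15585 = 5*2861 + 1280
2861 = 2*1280 + 301
1280 = 4*301 + 76
301 = 3*76 + 73
76 = 1*73 + 3
73 = 24*3 + 1
3 = 3*1 + 0
Back-substitute:
1 = 73 − 24·3
1 = −24·76 + 25·73
1 = 25·301 − 99·76
1 = −99·1280 + 421·301
1 = 421·2861 − 941·1280
1 = −941·15585 + 5126·2861
1 = 5126·34031 − 11193·15585
1 = −11193·151709 + 49898·34031
So 34031⁻¹ ≡ 49898 (mod 151709).
Then x ≡ 49898·115482 ≡ 109598 (mod 151709); the smallest non-negative solution is x = 109598.

109598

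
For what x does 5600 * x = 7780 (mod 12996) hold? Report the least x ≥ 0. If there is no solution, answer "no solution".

First find gcd(5600, 12996):
12996 = 2·5600 + 1796
5600 = 3·1796 + 212
1796 = 8·212 + 100
212 = 2·100 + 12
100 = 8·12 + 4
12 = 3·4 + 0
gcd = 4 and 4 | 7780, so solutions exist. Divide through by 4: 1400x ≡ 1945 (mod 3249).
Now find 1400⁻¹ mod 3249:
3249 = 2·1400 + 449
1400 = 3·449 + 53
449 = 8·53 + 25
53 = 2·25 + 3
25 = 8·3 + 1
3 = 3·1 + 0
Back-substitute:
1 = 25 − 8·3
1 = −8·53 + 17·25
1 = 17·449 − 144·53
1 = −144·1400 + 449·449
1 = 449·3249 − 1042·1400
So 1400·(-1042) ≡ 1 (mod 3249), i.e. 1400⁻¹ ≡ 2207.
Then x ≡ 2207·1945 ≡ 686 (mod 3249); the smallest non-negative solution is x = 686.

686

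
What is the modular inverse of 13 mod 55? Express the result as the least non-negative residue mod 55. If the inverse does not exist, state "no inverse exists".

Extended Euclidean algorithm:
55 = 4*13 + 3
13 = 4*3 + 1
3 = 3*1 + 0
Since gcd(13, 55) = 1, back-substitute to write 1 as a combination:
1 = 13 − 4·3
1 = −4·55 + 17·13
So 13·17 ≡ 1 (mod 55).

17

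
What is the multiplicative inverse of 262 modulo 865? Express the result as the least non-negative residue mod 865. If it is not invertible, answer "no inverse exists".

208

Extended Euclidean algorithm:
865 = 3×262 + 79
262 = 3×79 + 25
79 = 3×25 + 4
25 = 6×4 + 1
4 = 4×1 + 0
The gcd is 1. Working backward:
1 = 25 − 6·4
1 = −6·79 + 19·25
1 = 19·262 − 63·79
1 = −63·865 + 208·262
So 262·208 ≡ 1 (mod 865).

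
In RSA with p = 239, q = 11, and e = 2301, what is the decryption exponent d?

241

φ(n) = (p−1)(q−1) = 238·10 = 2380.
Need d with 2301·d ≡ 1 (mod 2380). Apply the extended Euclidean algorithm:
2380 = 1×2301 + 79
2301 = 29×79 + 10
79 = 7×10 + 9
10 = 1×9 + 1
9 = 9×1 + 0
Back-substitute:
1 = 10 − 9
1 = −79 + 8·10
1 = 8·2301 − 233·79
1 = −233·2380 + 241·2301
So 2301·241 ≡ 1 (mod 2380), hence d = 241.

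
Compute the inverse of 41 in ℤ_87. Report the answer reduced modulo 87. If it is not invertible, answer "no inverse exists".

17

Run Euclid on (87, 41):
87 = 2×41 + 5
41 = 8×5 + 1
5 = 5×1 + 0
Since gcd(41, 87) = 1, back-substitute to write 1 as a combination:
1 = 41 − 8·5
1 = −8·87 + 17·41
So 41·17 ≡ 1 (mod 87).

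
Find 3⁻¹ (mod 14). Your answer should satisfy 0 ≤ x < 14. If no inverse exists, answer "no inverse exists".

5

Apply the Euclidean algorithm to 14 and 3:
14 = 4×3 + 2
3 = 1×2 + 1
2 = 2×1 + 0
The gcd is 1. Working backward:
1 = 3 − 2
1 = −14 + 5·3
So 3·5 ≡ 1 (mod 14).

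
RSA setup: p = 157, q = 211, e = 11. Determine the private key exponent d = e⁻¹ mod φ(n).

φ(n) = (p−1)(q−1) = 156·210 = 32760.
Need d with 11·d ≡ 1 (mod 32760). Apply the extended Euclidean algorithm:
32760 = 2978×11 + 2
11 = 5×2 + 1
2 = 2×1 + 0
Back-substitute:
1 = 11 − 5·2
1 = −5·32760 + 14891·11
So 11·14891 ≡ 1 (mod 32760), hence d = 14891.

14891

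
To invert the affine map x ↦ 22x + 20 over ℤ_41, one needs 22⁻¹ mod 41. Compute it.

Extended Euclidean algorithm:
41 = 1*22 + 19
22 = 1*19 + 3
19 = 6*3 + 1
3 = 3*1 + 0
Since gcd(22, 41) = 1, back-substitute to write 1 as a combination:
1 = 19 − 6·3
1 = −6·22 + 7·19
1 = 7·41 − 13·22
Hence 22⁻¹ ≡ -13 ≡ 28 (mod 41).

28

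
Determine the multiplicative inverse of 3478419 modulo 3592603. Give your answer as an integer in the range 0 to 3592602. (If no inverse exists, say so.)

Compute gcd(3478419, 3592603):
3592603 = 1*3478419 + 114184
3478419 = 30*114184 + 52899
114184 = 2*52899 + 8386
52899 = 6*8386 + 2583
8386 = 3*2583 + 637
2583 = 4*637 + 35
637 = 18*35 + 7
35 = 5*7 + 0
gcd(3478419, 3592603) = 7 ≠ 1, so 3478419 has no multiplicative inverse modulo 3592603.

no inverse exists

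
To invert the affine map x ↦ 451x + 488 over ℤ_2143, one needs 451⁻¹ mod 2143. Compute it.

Extended Euclidean algorithm:
2143 = 4·451 + 339
451 = 1·339 + 112
339 = 3·112 + 3
112 = 37·3 + 1
3 = 3·1 + 0
Since gcd(451, 2143) = 1, back-substitute to write 1 as a combination:
1 = 112 − 37·3
1 = −37·339 + 112·112
1 = 112·451 − 149·339
1 = −149·2143 + 708·451
So 451·708 ≡ 1 (mod 2143).

708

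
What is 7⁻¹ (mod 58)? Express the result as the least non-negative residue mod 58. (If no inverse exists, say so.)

Extended Euclidean algorithm:
58 = 8×7 + 2
7 = 3×2 + 1
2 = 2×1 + 0
gcd = 1, so the inverse exists. Back-substitute:
1 = 7 − 3·2
1 = −3·58 + 25·7
So 7·25 ≡ 1 (mod 58).

25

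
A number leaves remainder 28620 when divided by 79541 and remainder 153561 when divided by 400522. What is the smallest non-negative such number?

16335443331

Write x = 28620 + 79541·k. Then 79541·k ≡ 153561 − 28620 ≡ 124941 (mod 400522).
Need 79541⁻¹ mod 400522. Extended Euclid on (400522, 79541):
400522 = 5·79541 + 2817
79541 = 28·2817 + 665
2817 = 4·665 + 157
665 = 4·157 + 37
157 = 4·37 + 9
37 = 4·9 + 1
9 = 9·1 + 0
Back-substitute:
1 = 37 − 4·9
1 = −4·157 + 17·37
1 = 17·665 − 72·157
1 = −72·2817 + 305·665
1 = 305·79541 − 8612·2817
1 = −8612·400522 + 43365·79541
79541⁻¹ ≡ 43365 (mod 400522), so k ≡ 43365·124941 ≡ 205371 (mod 400522).
x = 28620 + 79541·205371 = 16335443331.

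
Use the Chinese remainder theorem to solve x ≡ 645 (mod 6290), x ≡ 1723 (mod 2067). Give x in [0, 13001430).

6504505

Write x = 645 + 6290·k. Then 6290·k ≡ 1723 − 645 ≡ 1078 (mod 2067).
Need 6290⁻¹ mod 2067. Extended Euclid on (2067, 89):
2067 = 23·89 + 20
89 = 4·20 + 9
20 = 2·9 + 2
9 = 4·2 + 1
2 = 2·1 + 0
Back-substitute:
1 = 9 − 4·2
1 = −4·20 + 9·9
1 = 9·89 − 40·20
1 = −40·2067 + 929·89
6290⁻¹ ≡ 929 (mod 2067), so k ≡ 929·1078 ≡ 1034 (mod 2067).
x = 645 + 6290·1034 = 6504505.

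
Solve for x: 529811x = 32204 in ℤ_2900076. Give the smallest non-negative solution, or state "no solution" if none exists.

830068

First find gcd(529811, 2900076):
2900076 = 5*529811 + 251021
529811 = 2*251021 + 27769
251021 = 9*27769 + 1100
27769 = 25*1100 + 269
1100 = 4*269 + 24
269 = 11*24 + 5
24 = 4*5 + 4
5 = 1*4 + 1
4 = 4*1 + 0
gcd = 1, so a unique solution mod 2900076 exists.
Back-substitute for the Bézout coefficients:
1 = 5 − 4
1 = −24 + 5·5
1 = 5·269 − 56·24
1 = −56·1100 + 229·269
1 = 229·27769 − 5781·1100
1 = −5781·251021 + 52258·27769
1 = 52258·529811 − 110297·251021
1 = −110297·2900076 + 603743·529811
So 529811·(603743) ≡ 1 (mod 2900076), giving 529811⁻¹ ≡ 603743.
x ≡ 529811⁻¹·32204 ≡ 603743·32204 ≡ 830068 (mod 2900076).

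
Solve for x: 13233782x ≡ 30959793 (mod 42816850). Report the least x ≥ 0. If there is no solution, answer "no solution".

no solution

gcd(13233782, 42816850):
42816850 = 3·13233782 + 3115504
13233782 = 4·3115504 + 771766
3115504 = 4·771766 + 28440
771766 = 27·28440 + 3886
28440 = 7·3886 + 1238
3886 = 3·1238 + 172
1238 = 7·172 + 34
172 = 5·34 + 2
34 = 17·2 + 0
gcd = 2, but 2 ∤ 30959793, so the congruence has no solution.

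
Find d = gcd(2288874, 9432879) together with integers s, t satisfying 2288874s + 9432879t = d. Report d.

Repeated division:
9432879 = 4·2288874 + 277383
2288874 = 8·277383 + 69810
277383 = 3·69810 + 67953
69810 = 1·67953 + 1857
67953 = 36·1857 + 1101
1857 = 1·1101 + 756
1101 = 1·756 + 345
756 = 2·345 + 66
345 = 5·66 + 15
66 = 4·15 + 6
15 = 2·6 + 3
6 = 2·3 + 0
gcd(2288874, 9432879) = 3.
Back-substituting:
3 = 15 − 2·6
3 = −2·66 + 9·15
3 = 9·345 − 47·66
3 = −47·756 + 103·345
3 = 103·1101 − 150·756
3 = −150·1857 + 253·1101
3 = 253·67953 − 9258·1857
3 = −9258·69810 + 9511·67953
3 = 9511·277383 − 37791·69810
3 = −37791·2288874 + 311839·277383
3 = 311839·9432879 − 1285147·2288874
So 3 = (311839)·9432879 + (-1285147)·2288874.

3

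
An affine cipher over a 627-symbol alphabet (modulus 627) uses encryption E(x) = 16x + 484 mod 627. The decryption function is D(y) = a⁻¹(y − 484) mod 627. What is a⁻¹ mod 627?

Apply the Euclidean algorithm to 627 and 16:
627 = 39·16 + 3
16 = 5·3 + 1
3 = 3·1 + 0
Since gcd(16, 627) = 1, back-substitute to write 1 as a combination:
1 = 16 − 5·3
1 = −5·627 + 196·16
So 16·196 ≡ 1 (mod 627).

196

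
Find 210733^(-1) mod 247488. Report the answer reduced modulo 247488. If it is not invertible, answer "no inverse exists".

Extended Euclidean algorithm:
247488 = 1*210733 + 36755
210733 = 5*36755 + 26958
36755 = 1*26958 + 9797
26958 = 2*9797 + 7364
9797 = 1*7364 + 2433
7364 = 3*2433 + 65
2433 = 37*65 + 28
65 = 2*28 + 9
28 = 3*9 + 1
9 = 9*1 + 0
Since gcd(210733, 247488) = 1, back-substitute to write 1 as a combination:
1 = 28 − 3·9
1 = −3·65 + 7·28
1 = 7·2433 − 262·65
1 = −262·7364 + 793·2433
1 = 793·9797 − 1055·7364
1 = −1055·26958 + 2903·9797
1 = 2903·36755 − 3958·26958
1 = −3958·210733 + 22693·36755
1 = 22693·247488 − 26651·210733
Thus 210733·(-26651) ≡ 1 (mod 247488); reducing, -26651 mod 247488 = 220837.

220837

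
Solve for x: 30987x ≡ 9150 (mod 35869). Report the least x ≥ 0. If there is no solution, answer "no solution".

First find gcd(30987, 35869):
35869 = 1×30987 + 4882
30987 = 6×4882 + 1695
4882 = 2×1695 + 1492
1695 = 1×1492 + 203
1492 = 7×203 + 71
203 = 2×71 + 61
71 = 1×61 + 10
61 = 6×10 + 1
10 = 10×1 + 0
gcd = 1, so a unique solution mod 35869 exists.
Back-substitute for the Bézout coefficients:
1 = 61 − 6·10
1 = −6·71 + 7·61
1 = 7·203 − 20·71
1 = −20·1492 + 147·203
1 = 147·1695 − 167·1492
1 = −167·4882 + 481·1695
1 = 481·30987 − 3053·4882
1 = −3053·35869 + 3534·30987
So 30987·(3534) ≡ 1 (mod 35869), giving 30987⁻¹ ≡ 3534.
x ≡ 30987⁻¹·9150 ≡ 3534·9150 ≡ 18131 (mod 35869).

18131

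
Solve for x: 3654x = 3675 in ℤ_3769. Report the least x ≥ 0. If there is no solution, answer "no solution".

First find gcd(3654, 3769):
3769 = 1*3654 + 115
3654 = 31*115 + 89
115 = 1*89 + 26
89 = 3*26 + 11
26 = 2*11 + 4
11 = 2*4 + 3
4 = 1*3 + 1
3 = 3*1 + 0
gcd = 1, so a unique solution mod 3769 exists.
Back-substitute for the Bézout coefficients:
1 = 4 − 3
1 = −11 + 3·4
1 = 3·26 − 7·11
1 = −7·89 + 24·26
1 = 24·115 − 31·89
1 = −31·3654 + 985·115
1 = 985·3769 − 1016·3654
So 3654·(-1016) ≡ 1 (mod 3769), giving 3654⁻¹ ≡ 2753.
x ≡ 3654⁻¹·3675 ≡ 2753·3675 ≡ 1279 (mod 3769).

1279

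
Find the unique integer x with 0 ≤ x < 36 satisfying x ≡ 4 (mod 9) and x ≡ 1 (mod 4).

13

Write x = 4 + 9·k. Then 9·k ≡ 1 − 4 ≡ 1 (mod 4).
Need 9⁻¹ mod 4. Extended Euclid on (4, 1):
4 = 4×1 + 0
9⁻¹ ≡ 1 (mod 4), so k ≡ 1·1 ≡ 1 (mod 4).
x = 4 + 9·1 = 13.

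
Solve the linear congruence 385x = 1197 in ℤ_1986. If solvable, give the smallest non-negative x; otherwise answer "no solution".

First find gcd(385, 1986):
1986 = 5*385 + 61
385 = 6*61 + 19
61 = 3*19 + 4
19 = 4*4 + 3
4 = 1*3 + 1
3 = 3*1 + 0
gcd = 1, so a unique solution mod 1986 exists.
Back-substitute for the Bézout coefficients:
1 = 4 − 3
1 = −19 + 5·4
1 = 5·61 − 16·19
1 = −16·385 + 101·61
1 = 101·1986 − 521·385
So 385·(-521) ≡ 1 (mod 1986), giving 385⁻¹ ≡ 1465.
x ≡ 385⁻¹·1197 ≡ 1465·1197 ≡ 1953 (mod 1986).

1953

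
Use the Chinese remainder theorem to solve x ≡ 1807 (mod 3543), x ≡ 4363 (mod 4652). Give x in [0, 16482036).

Write x = 1807 + 3543·k. Then 3543·k ≡ 4363 − 1807 ≡ 2556 (mod 4652).
Need 3543⁻¹ mod 4652. Extended Euclid on (4652, 3543):
4652 = 1×3543 + 1109
3543 = 3×1109 + 216
1109 = 5×216 + 29
216 = 7×29 + 13
29 = 2×13 + 3
13 = 4×3 + 1
3 = 3×1 + 0
Back-substitute:
1 = 13 − 4·3
1 = −4·29 + 9·13
1 = 9·216 − 67·29
1 = −67·1109 + 344·216
1 = 344·3543 − 1099·1109
1 = −1099·4652 + 1443·3543
3543⁻¹ ≡ 1443 (mod 4652), so k ≡ 1443·2556 ≡ 3924 (mod 4652).
x = 1807 + 3543·3924 = 13904539.

13904539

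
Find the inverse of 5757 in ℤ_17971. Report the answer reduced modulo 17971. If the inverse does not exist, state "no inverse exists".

15224

Apply the Euclidean algorithm to 17971 and 5757:
17971 = 3·5757 + 700
5757 = 8·700 + 157
700 = 4·157 + 72
157 = 2·72 + 13
72 = 5·13 + 7
13 = 1·7 + 6
7 = 1·6 + 1
6 = 6·1 + 0
The gcd is 1. Working backward:
1 = 7 − 6
1 = −13 + 2·7
1 = 2·72 − 11·13
1 = −11·157 + 24·72
1 = 24·700 − 107·157
1 = −107·5757 + 880·700
1 = 880·17971 − 2747·5757
So 5757·(-2747) ≡ 1 (mod 17971), and -2747 ≡ 15224 (mod 17971).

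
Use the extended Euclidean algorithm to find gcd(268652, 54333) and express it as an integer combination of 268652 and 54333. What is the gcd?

1

Euclidean algorithm:
268652 = 4·54333 + 51320
54333 = 1·51320 + 3013
51320 = 17·3013 + 99
3013 = 30·99 + 43
99 = 2·43 + 13
43 = 3·13 + 4
13 = 3·4 + 1
4 = 4·1 + 0
gcd(268652, 54333) = 1.
Express as a combination:
1 = 13 − 3·4
1 = −3·43 + 10·13
1 = 10·99 − 23·43
1 = −23·3013 + 700·99
1 = 700·51320 − 11923·3013
1 = −11923·54333 + 12623·51320
1 = 12623·268652 − 62415·54333
So 1 = (12623)·268652 + (-62415)·54333.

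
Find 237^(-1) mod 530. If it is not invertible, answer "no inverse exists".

Apply the Euclidean algorithm to 530 and 237:
530 = 2*237 + 56
237 = 4*56 + 13
56 = 4*13 + 4
13 = 3*4 + 1
4 = 4*1 + 0
gcd = 1, so the inverse exists. Back-substitute:
1 = 13 − 3·4
1 = −3·56 + 13·13
1 = 13·237 − 55·56
1 = −55·530 + 123·237
So 237·123 ≡ 1 (mod 530).

123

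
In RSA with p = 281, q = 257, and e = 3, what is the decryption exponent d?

47787

φ(n) = (p−1)(q−1) = 280·256 = 71680.
Need d with 3·d ≡ 1 (mod 71680). Apply the extended Euclidean algorithm:
71680 = 23893×3 + 1
3 = 3×1 + 0
Back-substitute:
1 = 71680 − 23893·3
So 3·(-23893) ≡ 1 (mod 71680), hence d ≡ -23893 ≡ 47787 (mod 71680).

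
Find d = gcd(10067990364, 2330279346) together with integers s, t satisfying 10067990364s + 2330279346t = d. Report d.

Euclidean algorithm:
10067990364 = 4·2330279346 + 746872980
2330279346 = 3·746872980 + 89660406
746872980 = 8·89660406 + 29589732
89660406 = 3·29589732 + 891210
29589732 = 33·891210 + 179802
891210 = 4·179802 + 172002
179802 = 1·172002 + 7800
172002 = 22·7800 + 402
7800 = 19·402 + 162
402 = 2·162 + 78
162 = 2·78 + 6
78 = 13·6 + 0
gcd(10067990364, 2330279346) = 6.
Express as a combination:
6 = 162 − 2·78
6 = −2·402 + 5·162
6 = 5·7800 − 97·402
6 = −97·172002 + 2139·7800
6 = 2139·179802 − 2236·172002
6 = −2236·891210 + 11083·179802
6 = 11083·29589732 − 367975·891210
6 = −367975·89660406 + 1115008·29589732
6 = 1115008·746872980 − 9288039·89660406
6 = −9288039·2330279346 + 28979125·746872980
6 = 28979125·10067990364 − 125204539·2330279346
So 6 = (28979125)·10067990364 + (-125204539)·2330279346.

6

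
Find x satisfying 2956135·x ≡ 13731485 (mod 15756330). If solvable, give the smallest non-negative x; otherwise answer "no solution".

2731535

First find gcd(2956135, 15756330):
15756330 = 5*2956135 + 975655
2956135 = 3*975655 + 29170
975655 = 33*29170 + 13045
29170 = 2*13045 + 3080
13045 = 4*3080 + 725
3080 = 4*725 + 180
725 = 4*180 + 5
180 = 36*5 + 0
gcd = 5 and 5 | 13731485, so solutions exist. Divide through by 5: 591227x ≡ 2746297 (mod 3151266).
Now find 591227⁻¹ mod 3151266:
3151266 = 5×591227 + 195131
591227 = 3×195131 + 5834
195131 = 33×5834 + 2609
5834 = 2×2609 + 616
2609 = 4×616 + 145
616 = 4×145 + 36
145 = 4×36 + 1
36 = 36×1 + 0
Back-substitute:
1 = 145 − 4·36
1 = −4·616 + 17·145
1 = 17·2609 − 72·616
1 = −72·5834 + 161·2609
1 = 161·195131 − 5385·5834
1 = −5385·591227 + 16316·195131
1 = 16316·3151266 − 86965·591227
So 591227·(-86965) ≡ 1 (mod 3151266), i.e. 591227⁻¹ ≡ 3064301.
Then x ≡ 3064301·2746297 ≡ 2731535 (mod 3151266); the smallest non-negative solution is x = 2731535.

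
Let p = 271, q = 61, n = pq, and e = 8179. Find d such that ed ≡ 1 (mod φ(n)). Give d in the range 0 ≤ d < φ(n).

4819

φ(n) = (p−1)(q−1) = 270·60 = 16200.
Need d with 8179·d ≡ 1 (mod 16200). Apply the extended Euclidean algorithm:
16200 = 1*8179 + 8021
8179 = 1*8021 + 158
8021 = 50*158 + 121
158 = 1*121 + 37
121 = 3*37 + 10
37 = 3*10 + 7
10 = 1*7 + 3
7 = 2*3 + 1
3 = 3*1 + 0
Back-substitute:
1 = 7 − 2·3
1 = −2·10 + 3·7
1 = 3·37 − 11·10
1 = −11·121 + 36·37
1 = 36·158 − 47·121
1 = −47·8021 + 2386·158
1 = 2386·8179 − 2433·8021
1 = −2433·16200 + 4819·8179
So 8179·4819 ≡ 1 (mod 16200), hence d = 4819.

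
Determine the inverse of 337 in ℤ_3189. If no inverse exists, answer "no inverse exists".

511

Run Euclid on (3189, 337):
3189 = 9×337 + 156
337 = 2×156 + 25
156 = 6×25 + 6
25 = 4×6 + 1
6 = 6×1 + 0
The gcd is 1. Working backward:
1 = 25 − 4·6
1 = −4·156 + 25·25
1 = 25·337 − 54·156
1 = −54·3189 + 511·337
So 337·511 ≡ 1 (mod 3189).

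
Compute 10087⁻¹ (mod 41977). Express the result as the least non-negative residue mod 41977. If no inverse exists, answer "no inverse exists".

5901

Extended Euclidean algorithm:
41977 = 4*10087 + 1629
10087 = 6*1629 + 313
1629 = 5*313 + 64
313 = 4*64 + 57
64 = 1*57 + 7
57 = 8*7 + 1
7 = 7*1 + 0
Since gcd(10087, 41977) = 1, back-substitute to write 1 as a combination:
1 = 57 − 8·7
1 = −8·64 + 9·57
1 = 9·313 − 44·64
1 = −44·1629 + 229·313
1 = 229·10087 − 1418·1629
1 = −1418·41977 + 5901·10087
So 10087·5901 ≡ 1 (mod 41977).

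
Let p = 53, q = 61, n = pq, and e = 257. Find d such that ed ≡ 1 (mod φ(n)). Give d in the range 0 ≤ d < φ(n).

φ(n) = (p−1)(q−1) = 52·60 = 3120.
Need d with 257·d ≡ 1 (mod 3120). Apply the extended Euclidean algorithm:
3120 = 12·257 + 36
257 = 7·36 + 5
36 = 7·5 + 1
5 = 5·1 + 0
Back-substitute:
1 = 36 − 7·5
1 = −7·257 + 50·36
1 = 50·3120 − 607·257
So 257·(-607) ≡ 1 (mod 3120), hence d ≡ -607 ≡ 2513 (mod 3120).

2513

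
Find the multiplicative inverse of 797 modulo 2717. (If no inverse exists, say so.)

Apply the Euclidean algorithm to 2717 and 797:
2717 = 3×797 + 326
797 = 2×326 + 145
326 = 2×145 + 36
145 = 4×36 + 1
36 = 36×1 + 0
The gcd is 1. Working backward:
1 = 145 − 4·36
1 = −4·326 + 9·145
1 = 9·797 − 22·326
1 = −22·2717 + 75·797
So 797·75 ≡ 1 (mod 2717).

75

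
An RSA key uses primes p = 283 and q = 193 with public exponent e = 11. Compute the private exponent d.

24611

φ(n) = (p−1)(q−1) = 282·192 = 54144.
Need d with 11·d ≡ 1 (mod 54144). Apply the extended Euclidean algorithm:
54144 = 4922×11 + 2
11 = 5×2 + 1
2 = 2×1 + 0
Back-substitute:
1 = 11 − 5·2
1 = −5·54144 + 24611·11
So 11·24611 ≡ 1 (mod 54144), hence d = 24611.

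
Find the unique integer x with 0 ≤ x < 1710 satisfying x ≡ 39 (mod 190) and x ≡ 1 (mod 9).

Write x = 39 + 190·k. Then 190·k ≡ 1 − 39 ≡ 7 (mod 9).
Need 190⁻¹ mod 9. Extended Euclid on (9, 1):
9 = 9·1 + 0
190⁻¹ ≡ 1 (mod 9), so k ≡ 1·7 ≡ 7 (mod 9).
x = 39 + 190·7 = 1369.

1369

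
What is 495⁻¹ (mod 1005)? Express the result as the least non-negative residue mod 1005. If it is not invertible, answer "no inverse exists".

Euclidean algorithm on 1005, 495:
1005 = 2×495 + 15
495 = 33×15 + 0
The gcd is 15, not 1, hence no inverse exists.

no inverse exists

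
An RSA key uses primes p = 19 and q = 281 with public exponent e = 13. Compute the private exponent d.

φ(n) = (p−1)(q−1) = 18·280 = 5040.
Need d with 13·d ≡ 1 (mod 5040). Apply the extended Euclidean algorithm:
5040 = 387*13 + 9
13 = 1*9 + 4
9 = 2*4 + 1
4 = 4*1 + 0
Back-substitute:
1 = 9 − 2·4
1 = −2·13 + 3·9
1 = 3·5040 − 1163·13
So 13·(-1163) ≡ 1 (mod 5040), hence d ≡ -1163 ≡ 3877 (mod 5040).

3877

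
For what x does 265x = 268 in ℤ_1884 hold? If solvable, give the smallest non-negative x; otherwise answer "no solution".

520

First find gcd(265, 1884):
1884 = 7×265 + 29
265 = 9×29 + 4
29 = 7×4 + 1
4 = 4×1 + 0
gcd = 1, so a unique solution mod 1884 exists.
Back-substitute for the Bézout coefficients:
1 = 29 − 7·4
1 = −7·265 + 64·29
1 = 64·1884 − 455·265
So 265·(-455) ≡ 1 (mod 1884), giving 265⁻¹ ≡ 1429.
x ≡ 265⁻¹·268 ≡ 1429·268 ≡ 520 (mod 1884).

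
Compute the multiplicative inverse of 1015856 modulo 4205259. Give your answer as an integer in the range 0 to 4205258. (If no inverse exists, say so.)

gcd(4205259, 1015856) by repeated division:
4205259 = 4*1015856 + 141835
1015856 = 7*141835 + 23011
141835 = 6*23011 + 3769
23011 = 6*3769 + 397
3769 = 9*397 + 196
397 = 2*196 + 5
196 = 39*5 + 1
5 = 5*1 + 0
Since gcd(1015856, 4205259) = 1, back-substitute to write 1 as a combination:
1 = 196 − 39·5
1 = −39·397 + 79·196
1 = 79·3769 − 750·397
1 = −750·23011 + 4579·3769
1 = 4579·141835 − 28224·23011
1 = −28224·1015856 + 202147·141835
1 = 202147·4205259 − 836812·1015856
So 1015856·(-836812) ≡ 1 (mod 4205259), and -836812 ≡ 3368447 (mod 4205259).

3368447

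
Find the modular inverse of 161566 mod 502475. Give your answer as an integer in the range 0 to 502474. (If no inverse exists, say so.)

382686

Extended Euclidean algorithm:
502475 = 3·161566 + 17777
161566 = 9·17777 + 1573
17777 = 11·1573 + 474
1573 = 3·474 + 151
474 = 3·151 + 21
151 = 7·21 + 4
21 = 5·4 + 1
4 = 4·1 + 0
The gcd is 1. Working backward:
1 = 21 − 5·4
1 = −5·151 + 36·21
1 = 36·474 − 113·151
1 = −113·1573 + 375·474
1 = 375·17777 − 4238·1573
1 = −4238·161566 + 38517·17777
1 = 38517·502475 − 119789·161566
Hence 161566⁻¹ ≡ -119789 ≡ 382686 (mod 502475).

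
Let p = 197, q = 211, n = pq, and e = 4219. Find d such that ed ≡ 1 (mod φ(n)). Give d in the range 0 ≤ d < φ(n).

21619

φ(n) = (p−1)(q−1) = 196·210 = 41160.
Need d with 4219·d ≡ 1 (mod 41160). Apply the extended Euclidean algorithm:
41160 = 9·4219 + 3189
4219 = 1·3189 + 1030
3189 = 3·1030 + 99
1030 = 10·99 + 40
99 = 2·40 + 19
40 = 2·19 + 2
19 = 9·2 + 1
2 = 2·1 + 0
Back-substitute:
1 = 19 − 9·2
1 = −9·40 + 19·19
1 = 19·99 − 47·40
1 = −47·1030 + 489·99
1 = 489·3189 − 1514·1030
1 = −1514·4219 + 2003·3189
1 = 2003·41160 − 19541·4219
So 4219·(-19541) ≡ 1 (mod 41160), hence d ≡ -19541 ≡ 21619 (mod 41160).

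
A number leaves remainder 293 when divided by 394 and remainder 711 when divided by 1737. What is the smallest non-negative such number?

229995

Write x = 293 + 394·k. Then 394·k ≡ 711 − 293 ≡ 418 (mod 1737).
Need 394⁻¹ mod 1737. Extended Euclid on (1737, 394):
1737 = 4×394 + 161
394 = 2×161 + 72
161 = 2×72 + 17
72 = 4×17 + 4
17 = 4×4 + 1
4 = 4×1 + 0
Back-substitute:
1 = 17 − 4·4
1 = −4·72 + 17·17
1 = 17·161 − 38·72
1 = −38·394 + 93·161
1 = 93·1737 − 410·394
394⁻¹ ≡ 1327 (mod 1737), so k ≡ 1327·418 ≡ 583 (mod 1737).
x = 293 + 394·583 = 229995.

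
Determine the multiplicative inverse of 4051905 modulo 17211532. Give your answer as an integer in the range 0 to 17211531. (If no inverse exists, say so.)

no inverse exists

Euclidean algorithm on 17211532, 4051905:
17211532 = 4·4051905 + 1003912
4051905 = 4·1003912 + 36257
1003912 = 27·36257 + 24973
36257 = 1·24973 + 11284
24973 = 2·11284 + 2405
11284 = 4·2405 + 1664
2405 = 1·1664 + 741
1664 = 2·741 + 182
741 = 4·182 + 13
182 = 14·13 + 0
gcd(4051905, 17211532) = 13 ≠ 1, so 4051905 has no multiplicative inverse modulo 17211532.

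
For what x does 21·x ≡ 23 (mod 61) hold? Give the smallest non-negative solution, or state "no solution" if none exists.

First find gcd(21, 61):
61 = 2*21 + 19
21 = 1*19 + 2
19 = 9*2 + 1
2 = 2*1 + 0
gcd = 1, so a unique solution mod 61 exists.
Back-substitute for the Bézout coefficients:
1 = 19 − 9·2
1 = −9·21 + 10·19
1 = 10·61 − 29·21
So 21·(-29) ≡ 1 (mod 61), giving 21⁻¹ ≡ 32.
x ≡ 21⁻¹·23 ≡ 32·23 ≡ 4 (mod 61).

4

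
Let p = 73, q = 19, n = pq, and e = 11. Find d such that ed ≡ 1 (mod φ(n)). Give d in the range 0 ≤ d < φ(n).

707

φ(n) = (p−1)(q−1) = 72·18 = 1296.
Need d with 11·d ≡ 1 (mod 1296). Apply the extended Euclidean algorithm:
1296 = 117·11 + 9
11 = 1·9 + 2
9 = 4·2 + 1
2 = 2·1 + 0
Back-substitute:
1 = 9 − 4·2
1 = −4·11 + 5·9
1 = 5·1296 − 589·11
So 11·(-589) ≡ 1 (mod 1296), hence d ≡ -589 ≡ 707 (mod 1296).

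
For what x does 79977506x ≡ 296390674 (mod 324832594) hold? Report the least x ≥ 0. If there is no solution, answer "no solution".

First find gcd(79977506, 324832594):
324832594 = 4*79977506 + 4922570
79977506 = 16*4922570 + 1216386
4922570 = 4*1216386 + 57026
1216386 = 21*57026 + 18840
57026 = 3*18840 + 506
18840 = 37*506 + 118
506 = 4*118 + 34
118 = 3*34 + 16
34 = 2*16 + 2
16 = 8*2 + 0
gcd = 2 and 2 | 296390674, so solutions exist. Divide through by 2: 39988753x ≡ 148195337 (mod 162416297).
Now find 39988753⁻¹ mod 162416297:
162416297 = 4*39988753 + 2461285
39988753 = 16*2461285 + 608193
2461285 = 4*608193 + 28513
608193 = 21*28513 + 9420
28513 = 3*9420 + 253
9420 = 37*253 + 59
253 = 4*59 + 17
59 = 3*17 + 8
17 = 2*8 + 1
8 = 8*1 + 0
Back-substitute:
1 = 17 − 2·8
1 = −2·59 + 7·17
1 = 7·253 − 30·59
1 = −30·9420 + 1117·253
1 = 1117·28513 − 3381·9420
1 = −3381·608193 + 72118·28513
1 = 72118·2461285 − 291853·608193
1 = −291853·39988753 + 4741766·2461285
1 = 4741766·162416297 − 19258917·39988753
So 39988753·(-19258917) ≡ 1 (mod 162416297), i.e. 39988753⁻¹ ≡ 143157380.
Then x ≡ 143157380·148195337 ≡ 122913675 (mod 162416297); the smallest non-negative solution is x = 122913675.

122913675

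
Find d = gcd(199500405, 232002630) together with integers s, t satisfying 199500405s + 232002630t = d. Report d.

Apply Euclid's algorithm to 232002630 and 199500405:
232002630 = 1*199500405 + 32502225
199500405 = 6*32502225 + 4487055
32502225 = 7*4487055 + 1092840
4487055 = 4*1092840 + 115695
1092840 = 9*115695 + 51585
115695 = 2*51585 + 12525
51585 = 4*12525 + 1485
12525 = 8*1485 + 645
1485 = 2*645 + 195
645 = 3*195 + 60
195 = 3*60 + 15
60 = 4*15 + 0
gcd(199500405, 232002630) = 15.
Working backward:
15 = 195 − 3·60
15 = −3·645 + 10·195
15 = 10·1485 − 23·645
15 = −23·12525 + 194·1485
15 = 194·51585 − 799·12525
15 = −799·115695 + 1792·51585
15 = 1792·1092840 − 16927·115695
15 = −16927·4487055 + 69500·1092840
15 = 69500·32502225 − 503427·4487055
15 = −503427·199500405 + 3090062·32502225
15 = 3090062·232002630 − 3593489·199500405
So 15 = (3090062)·232002630 + (-3593489)·199500405.

15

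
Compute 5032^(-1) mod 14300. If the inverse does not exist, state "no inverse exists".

Euclidean algorithm on 14300, 5032:
14300 = 2·5032 + 4236
5032 = 1·4236 + 796
4236 = 5·796 + 256
796 = 3·256 + 28
256 = 9·28 + 4
28 = 7·4 + 0
The gcd is 4, not 1, hence no inverse exists.

no inverse exists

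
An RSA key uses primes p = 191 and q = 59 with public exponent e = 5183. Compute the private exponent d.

φ(n) = (p−1)(q−1) = 190·58 = 11020.
Need d with 5183·d ≡ 1 (mod 11020). Apply the extended Euclidean algorithm:
11020 = 2×5183 + 654
5183 = 7×654 + 605
654 = 1×605 + 49
605 = 12×49 + 17
49 = 2×17 + 15
17 = 1×15 + 2
15 = 7×2 + 1
2 = 2×1 + 0
Back-substitute:
1 = 15 − 7·2
1 = −7·17 + 8·15
1 = 8·49 − 23·17
1 = −23·605 + 284·49
1 = 284·654 − 307·605
1 = −307·5183 + 2433·654
1 = 2433·11020 − 5173·5183
So 5183·(-5173) ≡ 1 (mod 11020), hence d ≡ -5173 ≡ 5847 (mod 11020).

5847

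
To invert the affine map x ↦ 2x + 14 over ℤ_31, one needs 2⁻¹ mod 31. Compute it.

16

Apply the Euclidean algorithm to 31 and 2:
31 = 15*2 + 1
2 = 2*1 + 0
gcd = 1, so the inverse exists. Back-substitute:
1 = 31 − 15·2
Thus 2·(-15) ≡ 1 (mod 31); reducing, -15 mod 31 = 16.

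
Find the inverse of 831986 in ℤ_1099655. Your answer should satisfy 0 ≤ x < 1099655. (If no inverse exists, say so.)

201876

Run Euclid on (1099655, 831986):
1099655 = 1×831986 + 267669
831986 = 3×267669 + 28979
267669 = 9×28979 + 6858
28979 = 4×6858 + 1547
6858 = 4×1547 + 670
1547 = 2×670 + 207
670 = 3×207 + 49
207 = 4×49 + 11
49 = 4×11 + 5
11 = 2×5 + 1
5 = 5×1 + 0
Since gcd(831986, 1099655) = 1, back-substitute to write 1 as a combination:
1 = 11 − 2·5
1 = −2·49 + 9·11
1 = 9·207 − 38·49
1 = −38·670 + 123·207
1 = 123·1547 − 284·670
1 = −284·6858 + 1259·1547
1 = 1259·28979 − 5320·6858
1 = −5320·267669 + 49139·28979
1 = 49139·831986 − 152737·267669
1 = −152737·1099655 + 201876·831986
So 831986·201876 ≡ 1 (mod 1099655).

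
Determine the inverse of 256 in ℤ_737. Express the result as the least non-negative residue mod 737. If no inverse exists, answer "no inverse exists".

Apply the Euclidean algorithm to 737 and 256:
737 = 2*256 + 225
256 = 1*225 + 31
225 = 7*31 + 8
31 = 3*8 + 7
8 = 1*7 + 1
7 = 7*1 + 0
gcd = 1, so the inverse exists. Back-substitute:
1 = 8 − 7
1 = −31 + 4·8
1 = 4·225 − 29·31
1 = −29·256 + 33·225
1 = 33·737 − 95·256
Thus 256·(-95) ≡ 1 (mod 737); reducing, -95 mod 737 = 642.

642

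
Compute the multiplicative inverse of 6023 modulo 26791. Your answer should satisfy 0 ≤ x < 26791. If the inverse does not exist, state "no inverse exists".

Run Euclid on (26791, 6023):
26791 = 4·6023 + 2699
6023 = 2·2699 + 625
2699 = 4·625 + 199
625 = 3·199 + 28
199 = 7·28 + 3
28 = 9·3 + 1
3 = 3·1 + 0
Since gcd(6023, 26791) = 1, back-substitute to write 1 as a combination:
1 = 28 − 9·3
1 = −9·199 + 64·28
1 = 64·625 − 201·199
1 = −201·2699 + 868·625
1 = 868·6023 − 1937·2699
1 = −1937·26791 + 8616·6023
So 6023·8616 ≡ 1 (mod 26791).

8616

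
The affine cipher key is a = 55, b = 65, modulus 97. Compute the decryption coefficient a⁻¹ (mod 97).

30

Apply the Euclidean algorithm to 97 and 55:
97 = 1·55 + 42
55 = 1·42 + 13
42 = 3·13 + 3
13 = 4·3 + 1
3 = 3·1 + 0
Since gcd(55, 97) = 1, back-substitute to write 1 as a combination:
1 = 13 − 4·3
1 = −4·42 + 13·13
1 = 13·55 − 17·42
1 = −17·97 + 30·55
So 55·30 ≡ 1 (mod 97).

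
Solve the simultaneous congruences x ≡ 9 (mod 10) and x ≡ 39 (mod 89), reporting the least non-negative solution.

39

Write x = 9 + 10·k. Then 10·k ≡ 39 − 9 ≡ 30 (mod 89).
Need 10⁻¹ mod 89. Extended Euclid on (89, 10):
89 = 8·10 + 9
10 = 1·9 + 1
9 = 9·1 + 0
Back-substitute:
1 = 10 − 9
1 = −89 + 9·10
10⁻¹ ≡ 9 (mod 89), so k ≡ 9·30 ≡ 3 (mod 89).
x = 9 + 10·3 = 39.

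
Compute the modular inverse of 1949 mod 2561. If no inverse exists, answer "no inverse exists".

272

Apply the Euclidean algorithm to 2561 and 1949:
2561 = 1*1949 + 612
1949 = 3*612 + 113
612 = 5*113 + 47
113 = 2*47 + 19
47 = 2*19 + 9
19 = 2*9 + 1
9 = 9*1 + 0
The gcd is 1. Working backward:
1 = 19 − 2·9
1 = −2·47 + 5·19
1 = 5·113 − 12·47
1 = −12·612 + 65·113
1 = 65·1949 − 207·612
1 = −207·2561 + 272·1949
So 1949·272 ≡ 1 (mod 2561).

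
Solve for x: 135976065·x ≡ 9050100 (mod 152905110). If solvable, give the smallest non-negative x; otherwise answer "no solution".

First find gcd(135976065, 152905110):
152905110 = 1·135976065 + 16929045
135976065 = 8·16929045 + 543705
16929045 = 31·543705 + 74190
543705 = 7·74190 + 24375
74190 = 3·24375 + 1065
24375 = 22·1065 + 945
1065 = 1·945 + 120
945 = 7·120 + 105
120 = 1·105 + 15
105 = 7·15 + 0
gcd = 15 and 15 | 9050100, so solutions exist. Divide through by 15: 9065071x ≡ 603340 (mod 10193674).
Now find 9065071⁻¹ mod 10193674:
10193674 = 1×9065071 + 1128603
9065071 = 8×1128603 + 36247
1128603 = 31×36247 + 4946
36247 = 7×4946 + 1625
4946 = 3×1625 + 71
1625 = 22×71 + 63
71 = 1×63 + 8
63 = 7×8 + 7
8 = 1×7 + 1
7 = 7×1 + 0
Back-substitute:
1 = 8 − 7
1 = −63 + 8·8
1 = 8·71 − 9·63
1 = −9·1625 + 206·71
1 = 206·4946 − 627·1625
1 = −627·36247 + 4595·4946
1 = 4595·1128603 − 143072·36247
1 = −143072·9065071 + 1149171·1128603
1 = 1149171·10193674 − 1292243·9065071
So 9065071·(-1292243) ≡ 1 (mod 10193674), i.e. 9065071⁻¹ ≡ 8901431.
Then x ≡ 8901431·603340 ≡ 1264270 (mod 10193674); the smallest non-negative solution is x = 1264270.

1264270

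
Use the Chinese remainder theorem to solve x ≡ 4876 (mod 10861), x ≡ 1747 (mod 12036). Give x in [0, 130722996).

120855223

Write x = 4876 + 10861·k. Then 10861·k ≡ 1747 − 4876 ≡ 8907 (mod 12036).
Need 10861⁻¹ mod 12036. Extended Euclid on (12036, 10861):
12036 = 1×10861 + 1175
10861 = 9×1175 + 286
1175 = 4×286 + 31
286 = 9×31 + 7
31 = 4×7 + 3
7 = 2×3 + 1
3 = 3×1 + 0
Back-substitute:
1 = 7 − 2·3
1 = −2·31 + 9·7
1 = 9·286 − 83·31
1 = −83·1175 + 341·286
1 = 341·10861 − 3152·1175
1 = −3152·12036 + 3493·10861
10861⁻¹ ≡ 3493 (mod 12036), so k ≡ 3493·8907 ≡ 11127 (mod 12036).
x = 4876 + 10861·11127 = 120855223.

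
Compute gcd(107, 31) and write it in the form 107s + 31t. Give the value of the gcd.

Euclidean algorithm:
107 = 3×31 + 14
31 = 2×14 + 3
14 = 4×3 + 2
3 = 1×2 + 1
2 = 2×1 + 0
gcd(107, 31) = 1.
Back-substituting:
1 = 3 − 2
1 = −14 + 5·3
1 = 5·31 − 11·14
1 = −11·107 + 38·31
So 1 = (-11)·107 + (38)·31.

1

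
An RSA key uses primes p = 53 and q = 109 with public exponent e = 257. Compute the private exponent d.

2513

φ(n) = (p−1)(q−1) = 52·108 = 5616.
Need d with 257·d ≡ 1 (mod 5616). Apply the extended Euclidean algorithm:
5616 = 21·257 + 219
257 = 1·219 + 38
219 = 5·38 + 29
38 = 1·29 + 9
29 = 3·9 + 2
9 = 4·2 + 1
2 = 2·1 + 0
Back-substitute:
1 = 9 − 4·2
1 = −4·29 + 13·9
1 = 13·38 − 17·29
1 = −17·219 + 98·38
1 = 98·257 − 115·219
1 = −115·5616 + 2513·257
So 257·2513 ≡ 1 (mod 5616), hence d = 2513.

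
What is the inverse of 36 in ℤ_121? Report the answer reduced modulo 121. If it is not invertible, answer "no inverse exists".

37

Extended Euclidean algorithm:
121 = 3·36 + 13
36 = 2·13 + 10
13 = 1·10 + 3
10 = 3·3 + 1
3 = 3·1 + 0
Since gcd(36, 121) = 1, back-substitute to write 1 as a combination:
1 = 10 − 3·3
1 = −3·13 + 4·10
1 = 4·36 − 11·13
1 = −11·121 + 37·36
So 36·37 ≡ 1 (mod 121).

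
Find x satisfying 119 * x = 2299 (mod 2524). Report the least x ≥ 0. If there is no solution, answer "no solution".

189

First find gcd(119, 2524):
2524 = 21·119 + 25
119 = 4·25 + 19
25 = 1·19 + 6
19 = 3·6 + 1
6 = 6·1 + 0
gcd = 1, so a unique solution mod 2524 exists.
Back-substitute for the Bézout coefficients:
1 = 19 − 3·6
1 = −3·25 + 4·19
1 = 4·119 − 19·25
1 = −19·2524 + 403·119
So 119·(403) ≡ 1 (mod 2524), giving 119⁻¹ ≡ 403.
x ≡ 119⁻¹·2299 ≡ 403·2299 ≡ 189 (mod 2524).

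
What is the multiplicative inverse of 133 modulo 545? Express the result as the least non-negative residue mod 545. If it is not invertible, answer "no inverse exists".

377

gcd(545, 133) by repeated division:
545 = 4·133 + 13
133 = 10·13 + 3
13 = 4·3 + 1
3 = 3·1 + 0
The gcd is 1. Working backward:
1 = 13 − 4·3
1 = −4·133 + 41·13
1 = 41·545 − 168·133
Hence 133⁻¹ ≡ -168 ≡ 377 (mod 545).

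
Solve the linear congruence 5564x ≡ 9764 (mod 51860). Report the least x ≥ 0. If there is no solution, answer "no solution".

10096

First find gcd(5564, 51860):
51860 = 9×5564 + 1784
5564 = 3×1784 + 212
1784 = 8×212 + 88
212 = 2×88 + 36
88 = 2×36 + 16
36 = 2×16 + 4
16 = 4×4 + 0
gcd = 4 and 4 | 9764, so solutions exist. Divide through by 4: 1391x ≡ 2441 (mod 12965).
Now find 1391⁻¹ mod 12965:
12965 = 9*1391 + 446
1391 = 3*446 + 53
446 = 8*53 + 22
53 = 2*22 + 9
22 = 2*9 + 4
9 = 2*4 + 1
4 = 4*1 + 0
Back-substitute:
1 = 9 − 2·4
1 = −2·22 + 5·9
1 = 5·53 − 12·22
1 = −12·446 + 101·53
1 = 101·1391 − 315·446
1 = −315·12965 + 2936·1391
So 1391⁻¹ ≡ 2936 (mod 12965).
Then x ≡ 2936·2441 ≡ 10096 (mod 12965); the smallest non-negative solution is x = 10096.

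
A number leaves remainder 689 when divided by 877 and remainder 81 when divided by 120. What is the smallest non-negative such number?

Write x = 689 + 877·k. Then 877·k ≡ 81 − 689 ≡ 112 (mod 120).
Need 877⁻¹ mod 120. Extended Euclid on (120, 37):
120 = 3·37 + 9
37 = 4·9 + 1
9 = 9·1 + 0
Back-substitute:
1 = 37 − 4·9
1 = −4·120 + 13·37
877⁻¹ ≡ 13 (mod 120), so k ≡ 13·112 ≡ 16 (mod 120).
x = 689 + 877·16 = 14721.

14721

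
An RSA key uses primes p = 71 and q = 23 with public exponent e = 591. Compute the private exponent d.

φ(n) = (p−1)(q−1) = 70·22 = 1540.
Need d with 591·d ≡ 1 (mod 1540). Apply the extended Euclidean algorithm:
1540 = 2*591 + 358
591 = 1*358 + 233
358 = 1*233 + 125
233 = 1*125 + 108
125 = 1*108 + 17
108 = 6*17 + 6
17 = 2*6 + 5
6 = 1*5 + 1
5 = 5*1 + 0
Back-substitute:
1 = 6 − 5
1 = −17 + 3·6
1 = 3·108 − 19·17
1 = −19·125 + 22·108
1 = 22·233 − 41·125
1 = −41·358 + 63·233
1 = 63·591 − 104·358
1 = −104·1540 + 271·591
So 591·271 ≡ 1 (mod 1540), hence d = 271.

271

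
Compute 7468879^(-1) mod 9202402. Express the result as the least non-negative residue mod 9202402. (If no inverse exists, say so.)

no inverse exists

Compute gcd(7468879, 9202402):
9202402 = 1·7468879 + 1733523
7468879 = 4·1733523 + 534787
1733523 = 3·534787 + 129162
534787 = 4·129162 + 18139
129162 = 7·18139 + 2189
18139 = 8·2189 + 627
2189 = 3·627 + 308
627 = 2·308 + 11
308 = 28·11 + 0
gcd(7468879, 9202402) = 11 ≠ 1, so 7468879 has no multiplicative inverse modulo 9202402.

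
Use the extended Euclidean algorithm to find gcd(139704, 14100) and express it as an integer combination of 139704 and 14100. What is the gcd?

Apply Euclid's algorithm to 139704 and 14100:
139704 = 9×14100 + 12804
14100 = 1×12804 + 1296
12804 = 9×1296 + 1140
1296 = 1×1140 + 156
1140 = 7×156 + 48
156 = 3×48 + 12
48 = 4×12 + 0
gcd(139704, 14100) = 12.
Back-substituting:
12 = 156 − 3·48
12 = −3·1140 + 22·156
12 = 22·1296 − 25·1140
12 = −25·12804 + 247·1296
12 = 247·14100 − 272·12804
12 = −272·139704 + 2695·14100
So 12 = (-272)·139704 + (2695)·14100.

12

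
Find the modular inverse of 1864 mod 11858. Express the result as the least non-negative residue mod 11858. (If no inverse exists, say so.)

no inverse exists

Compute gcd(1864, 11858):
11858 = 6×1864 + 674
1864 = 2×674 + 516
674 = 1×516 + 158
516 = 3×158 + 42
158 = 3×42 + 32
42 = 1×32 + 10
32 = 3×10 + 2
10 = 5×2 + 0
gcd(1864, 11858) = 2 ≠ 1, so 1864 has no multiplicative inverse modulo 11858.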